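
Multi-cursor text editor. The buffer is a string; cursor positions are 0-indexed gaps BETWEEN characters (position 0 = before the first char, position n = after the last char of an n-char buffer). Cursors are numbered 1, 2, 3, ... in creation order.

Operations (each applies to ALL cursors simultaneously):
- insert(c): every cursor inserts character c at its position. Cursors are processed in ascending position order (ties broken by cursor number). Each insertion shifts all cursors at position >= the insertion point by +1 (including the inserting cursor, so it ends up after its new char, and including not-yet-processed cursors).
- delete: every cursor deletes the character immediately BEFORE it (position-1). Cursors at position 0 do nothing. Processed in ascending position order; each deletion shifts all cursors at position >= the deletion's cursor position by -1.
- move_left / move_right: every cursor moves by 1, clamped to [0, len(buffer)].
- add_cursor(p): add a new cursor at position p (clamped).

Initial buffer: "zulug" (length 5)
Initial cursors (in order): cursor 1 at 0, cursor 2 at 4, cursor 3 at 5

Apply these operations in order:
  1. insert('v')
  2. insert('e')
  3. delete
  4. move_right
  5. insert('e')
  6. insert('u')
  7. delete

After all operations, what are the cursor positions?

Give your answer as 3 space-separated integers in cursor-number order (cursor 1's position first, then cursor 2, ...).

Answer: 3 9 11

Derivation:
After op 1 (insert('v')): buffer="vzuluvgv" (len 8), cursors c1@1 c2@6 c3@8, authorship 1....2.3
After op 2 (insert('e')): buffer="vezuluvegve" (len 11), cursors c1@2 c2@8 c3@11, authorship 11....22.33
After op 3 (delete): buffer="vzuluvgv" (len 8), cursors c1@1 c2@6 c3@8, authorship 1....2.3
After op 4 (move_right): buffer="vzuluvgv" (len 8), cursors c1@2 c2@7 c3@8, authorship 1....2.3
After op 5 (insert('e')): buffer="vzeuluvgeve" (len 11), cursors c1@3 c2@9 c3@11, authorship 1.1...2.233
After op 6 (insert('u')): buffer="vzeuuluvgeuveu" (len 14), cursors c1@4 c2@11 c3@14, authorship 1.11...2.22333
After op 7 (delete): buffer="vzeuluvgeve" (len 11), cursors c1@3 c2@9 c3@11, authorship 1.1...2.233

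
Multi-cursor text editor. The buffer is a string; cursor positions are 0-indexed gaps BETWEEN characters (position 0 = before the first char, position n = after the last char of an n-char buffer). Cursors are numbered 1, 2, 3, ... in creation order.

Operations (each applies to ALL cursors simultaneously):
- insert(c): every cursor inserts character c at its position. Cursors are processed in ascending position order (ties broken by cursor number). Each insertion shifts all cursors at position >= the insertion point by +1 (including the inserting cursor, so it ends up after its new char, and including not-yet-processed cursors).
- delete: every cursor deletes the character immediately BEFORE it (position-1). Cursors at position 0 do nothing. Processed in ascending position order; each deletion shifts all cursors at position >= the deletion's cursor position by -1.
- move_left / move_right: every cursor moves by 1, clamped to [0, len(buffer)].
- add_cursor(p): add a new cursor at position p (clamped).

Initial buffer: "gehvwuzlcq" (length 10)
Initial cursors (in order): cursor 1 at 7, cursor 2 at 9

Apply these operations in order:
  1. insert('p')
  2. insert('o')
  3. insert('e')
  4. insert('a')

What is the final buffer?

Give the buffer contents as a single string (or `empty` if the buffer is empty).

After op 1 (insert('p')): buffer="gehvwuzplcpq" (len 12), cursors c1@8 c2@11, authorship .......1..2.
After op 2 (insert('o')): buffer="gehvwuzpolcpoq" (len 14), cursors c1@9 c2@13, authorship .......11..22.
After op 3 (insert('e')): buffer="gehvwuzpoelcpoeq" (len 16), cursors c1@10 c2@15, authorship .......111..222.
After op 4 (insert('a')): buffer="gehvwuzpoealcpoeaq" (len 18), cursors c1@11 c2@17, authorship .......1111..2222.

Answer: gehvwuzpoealcpoeaq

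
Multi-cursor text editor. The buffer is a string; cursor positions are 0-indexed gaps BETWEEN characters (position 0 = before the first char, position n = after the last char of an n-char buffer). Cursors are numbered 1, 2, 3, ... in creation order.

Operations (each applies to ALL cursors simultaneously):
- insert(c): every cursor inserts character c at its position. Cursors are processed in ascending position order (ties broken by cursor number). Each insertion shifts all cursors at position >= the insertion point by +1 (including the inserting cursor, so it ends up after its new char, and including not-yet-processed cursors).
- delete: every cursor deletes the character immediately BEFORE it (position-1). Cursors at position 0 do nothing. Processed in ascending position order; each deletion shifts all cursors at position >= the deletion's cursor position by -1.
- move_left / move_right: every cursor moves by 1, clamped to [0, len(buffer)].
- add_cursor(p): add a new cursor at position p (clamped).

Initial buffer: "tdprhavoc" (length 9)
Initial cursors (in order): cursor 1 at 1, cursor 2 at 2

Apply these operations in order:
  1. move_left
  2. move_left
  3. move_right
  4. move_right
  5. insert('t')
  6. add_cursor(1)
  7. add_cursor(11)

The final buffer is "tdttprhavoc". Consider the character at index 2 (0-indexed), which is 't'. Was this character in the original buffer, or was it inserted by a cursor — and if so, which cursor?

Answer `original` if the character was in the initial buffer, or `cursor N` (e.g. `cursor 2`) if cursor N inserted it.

After op 1 (move_left): buffer="tdprhavoc" (len 9), cursors c1@0 c2@1, authorship .........
After op 2 (move_left): buffer="tdprhavoc" (len 9), cursors c1@0 c2@0, authorship .........
After op 3 (move_right): buffer="tdprhavoc" (len 9), cursors c1@1 c2@1, authorship .........
After op 4 (move_right): buffer="tdprhavoc" (len 9), cursors c1@2 c2@2, authorship .........
After op 5 (insert('t')): buffer="tdttprhavoc" (len 11), cursors c1@4 c2@4, authorship ..12.......
After op 6 (add_cursor(1)): buffer="tdttprhavoc" (len 11), cursors c3@1 c1@4 c2@4, authorship ..12.......
After op 7 (add_cursor(11)): buffer="tdttprhavoc" (len 11), cursors c3@1 c1@4 c2@4 c4@11, authorship ..12.......
Authorship (.=original, N=cursor N): . . 1 2 . . . . . . .
Index 2: author = 1

Answer: cursor 1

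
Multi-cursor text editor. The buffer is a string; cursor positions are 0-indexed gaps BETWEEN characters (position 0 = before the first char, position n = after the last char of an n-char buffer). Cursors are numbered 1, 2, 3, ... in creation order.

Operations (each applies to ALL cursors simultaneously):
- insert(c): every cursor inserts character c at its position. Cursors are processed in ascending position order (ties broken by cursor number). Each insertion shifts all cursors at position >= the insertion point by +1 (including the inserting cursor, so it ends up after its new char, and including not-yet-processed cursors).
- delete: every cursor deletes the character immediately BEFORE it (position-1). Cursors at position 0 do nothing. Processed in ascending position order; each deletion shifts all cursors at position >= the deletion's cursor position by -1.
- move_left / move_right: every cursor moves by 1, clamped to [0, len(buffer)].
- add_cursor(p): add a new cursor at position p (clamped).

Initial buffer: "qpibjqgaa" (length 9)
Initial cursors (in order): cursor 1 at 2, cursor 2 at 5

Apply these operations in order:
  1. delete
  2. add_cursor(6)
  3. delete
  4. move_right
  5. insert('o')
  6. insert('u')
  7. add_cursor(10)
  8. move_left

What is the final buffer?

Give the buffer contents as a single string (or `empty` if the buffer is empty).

After op 1 (delete): buffer="qibqgaa" (len 7), cursors c1@1 c2@3, authorship .......
After op 2 (add_cursor(6)): buffer="qibqgaa" (len 7), cursors c1@1 c2@3 c3@6, authorship .......
After op 3 (delete): buffer="iqga" (len 4), cursors c1@0 c2@1 c3@3, authorship ....
After op 4 (move_right): buffer="iqga" (len 4), cursors c1@1 c2@2 c3@4, authorship ....
After op 5 (insert('o')): buffer="ioqogao" (len 7), cursors c1@2 c2@4 c3@7, authorship .1.2..3
After op 6 (insert('u')): buffer="iouqougaou" (len 10), cursors c1@3 c2@6 c3@10, authorship .11.22..33
After op 7 (add_cursor(10)): buffer="iouqougaou" (len 10), cursors c1@3 c2@6 c3@10 c4@10, authorship .11.22..33
After op 8 (move_left): buffer="iouqougaou" (len 10), cursors c1@2 c2@5 c3@9 c4@9, authorship .11.22..33

Answer: iouqougaou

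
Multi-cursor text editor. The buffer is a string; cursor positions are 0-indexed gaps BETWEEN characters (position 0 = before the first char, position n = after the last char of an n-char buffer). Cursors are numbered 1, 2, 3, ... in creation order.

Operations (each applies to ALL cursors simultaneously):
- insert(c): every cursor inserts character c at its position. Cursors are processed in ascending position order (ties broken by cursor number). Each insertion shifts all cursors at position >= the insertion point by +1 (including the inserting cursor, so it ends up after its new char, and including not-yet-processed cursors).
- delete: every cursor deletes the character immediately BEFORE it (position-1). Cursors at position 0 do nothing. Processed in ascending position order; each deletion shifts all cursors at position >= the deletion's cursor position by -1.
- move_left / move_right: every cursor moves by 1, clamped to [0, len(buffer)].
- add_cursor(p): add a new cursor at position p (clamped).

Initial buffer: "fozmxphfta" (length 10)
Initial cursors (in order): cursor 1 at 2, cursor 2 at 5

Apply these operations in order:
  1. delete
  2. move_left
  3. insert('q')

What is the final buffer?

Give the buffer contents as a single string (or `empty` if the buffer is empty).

Answer: qfzqmphfta

Derivation:
After op 1 (delete): buffer="fzmphfta" (len 8), cursors c1@1 c2@3, authorship ........
After op 2 (move_left): buffer="fzmphfta" (len 8), cursors c1@0 c2@2, authorship ........
After op 3 (insert('q')): buffer="qfzqmphfta" (len 10), cursors c1@1 c2@4, authorship 1..2......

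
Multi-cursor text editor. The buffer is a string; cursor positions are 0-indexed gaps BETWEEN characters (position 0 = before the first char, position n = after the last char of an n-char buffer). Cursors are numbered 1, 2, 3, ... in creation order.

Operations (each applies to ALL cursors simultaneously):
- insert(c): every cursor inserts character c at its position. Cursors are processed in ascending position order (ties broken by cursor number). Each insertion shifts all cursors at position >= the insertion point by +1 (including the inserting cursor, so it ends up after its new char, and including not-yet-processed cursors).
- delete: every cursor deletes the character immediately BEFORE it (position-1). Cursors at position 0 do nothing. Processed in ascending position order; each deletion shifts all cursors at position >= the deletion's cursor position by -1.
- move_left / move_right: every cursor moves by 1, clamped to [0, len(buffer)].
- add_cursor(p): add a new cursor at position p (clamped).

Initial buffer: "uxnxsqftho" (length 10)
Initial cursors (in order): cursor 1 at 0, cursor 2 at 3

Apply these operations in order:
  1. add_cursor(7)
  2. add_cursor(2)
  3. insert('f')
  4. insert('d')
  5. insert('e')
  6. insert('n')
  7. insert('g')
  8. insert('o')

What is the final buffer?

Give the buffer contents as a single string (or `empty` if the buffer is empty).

Answer: fdengouxfdengonfdengoxsqffdengotho

Derivation:
After op 1 (add_cursor(7)): buffer="uxnxsqftho" (len 10), cursors c1@0 c2@3 c3@7, authorship ..........
After op 2 (add_cursor(2)): buffer="uxnxsqftho" (len 10), cursors c1@0 c4@2 c2@3 c3@7, authorship ..........
After op 3 (insert('f')): buffer="fuxfnfxsqfftho" (len 14), cursors c1@1 c4@4 c2@6 c3@11, authorship 1..4.2....3...
After op 4 (insert('d')): buffer="fduxfdnfdxsqffdtho" (len 18), cursors c1@2 c4@6 c2@9 c3@15, authorship 11..44.22....33...
After op 5 (insert('e')): buffer="fdeuxfdenfdexsqffdetho" (len 22), cursors c1@3 c4@8 c2@12 c3@19, authorship 111..444.222....333...
After op 6 (insert('n')): buffer="fdenuxfdennfdenxsqffdentho" (len 26), cursors c1@4 c4@10 c2@15 c3@23, authorship 1111..4444.2222....3333...
After op 7 (insert('g')): buffer="fdenguxfdengnfdengxsqffdengtho" (len 30), cursors c1@5 c4@12 c2@18 c3@27, authorship 11111..44444.22222....33333...
After op 8 (insert('o')): buffer="fdengouxfdengonfdengoxsqffdengotho" (len 34), cursors c1@6 c4@14 c2@21 c3@31, authorship 111111..444444.222222....333333...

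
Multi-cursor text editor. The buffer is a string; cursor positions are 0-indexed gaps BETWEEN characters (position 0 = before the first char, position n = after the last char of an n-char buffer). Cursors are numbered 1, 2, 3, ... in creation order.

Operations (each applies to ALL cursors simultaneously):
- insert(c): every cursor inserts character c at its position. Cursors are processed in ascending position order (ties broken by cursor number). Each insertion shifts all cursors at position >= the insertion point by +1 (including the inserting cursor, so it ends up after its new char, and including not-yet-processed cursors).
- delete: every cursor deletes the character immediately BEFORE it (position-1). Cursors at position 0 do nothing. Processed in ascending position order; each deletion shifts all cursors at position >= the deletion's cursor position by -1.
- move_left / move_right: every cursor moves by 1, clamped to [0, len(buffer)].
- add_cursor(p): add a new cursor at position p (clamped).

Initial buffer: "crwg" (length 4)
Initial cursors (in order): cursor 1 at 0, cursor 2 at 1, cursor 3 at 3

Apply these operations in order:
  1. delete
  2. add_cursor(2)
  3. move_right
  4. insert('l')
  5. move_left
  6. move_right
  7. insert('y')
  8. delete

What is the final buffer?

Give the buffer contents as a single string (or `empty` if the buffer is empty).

Answer: rllgll

Derivation:
After op 1 (delete): buffer="rg" (len 2), cursors c1@0 c2@0 c3@1, authorship ..
After op 2 (add_cursor(2)): buffer="rg" (len 2), cursors c1@0 c2@0 c3@1 c4@2, authorship ..
After op 3 (move_right): buffer="rg" (len 2), cursors c1@1 c2@1 c3@2 c4@2, authorship ..
After op 4 (insert('l')): buffer="rllgll" (len 6), cursors c1@3 c2@3 c3@6 c4@6, authorship .12.34
After op 5 (move_left): buffer="rllgll" (len 6), cursors c1@2 c2@2 c3@5 c4@5, authorship .12.34
After op 6 (move_right): buffer="rllgll" (len 6), cursors c1@3 c2@3 c3@6 c4@6, authorship .12.34
After op 7 (insert('y')): buffer="rllyygllyy" (len 10), cursors c1@5 c2@5 c3@10 c4@10, authorship .1212.3434
After op 8 (delete): buffer="rllgll" (len 6), cursors c1@3 c2@3 c3@6 c4@6, authorship .12.34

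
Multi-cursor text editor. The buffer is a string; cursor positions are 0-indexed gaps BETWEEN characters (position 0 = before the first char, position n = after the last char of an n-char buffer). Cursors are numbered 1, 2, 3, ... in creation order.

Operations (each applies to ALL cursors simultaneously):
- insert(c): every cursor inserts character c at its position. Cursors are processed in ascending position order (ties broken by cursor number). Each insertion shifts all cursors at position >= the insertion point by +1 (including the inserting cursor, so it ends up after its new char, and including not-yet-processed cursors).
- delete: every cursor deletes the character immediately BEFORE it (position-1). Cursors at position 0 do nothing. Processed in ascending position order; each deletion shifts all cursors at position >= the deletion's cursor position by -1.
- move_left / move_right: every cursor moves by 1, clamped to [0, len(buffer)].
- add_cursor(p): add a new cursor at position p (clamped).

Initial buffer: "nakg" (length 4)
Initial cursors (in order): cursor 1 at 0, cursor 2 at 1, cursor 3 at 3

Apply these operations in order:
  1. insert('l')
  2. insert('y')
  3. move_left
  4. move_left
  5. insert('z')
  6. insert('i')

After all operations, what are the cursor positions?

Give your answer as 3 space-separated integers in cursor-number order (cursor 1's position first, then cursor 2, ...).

Answer: 2 7 13

Derivation:
After op 1 (insert('l')): buffer="lnlaklg" (len 7), cursors c1@1 c2@3 c3@6, authorship 1.2..3.
After op 2 (insert('y')): buffer="lynlyaklyg" (len 10), cursors c1@2 c2@5 c3@9, authorship 11.22..33.
After op 3 (move_left): buffer="lynlyaklyg" (len 10), cursors c1@1 c2@4 c3@8, authorship 11.22..33.
After op 4 (move_left): buffer="lynlyaklyg" (len 10), cursors c1@0 c2@3 c3@7, authorship 11.22..33.
After op 5 (insert('z')): buffer="zlynzlyakzlyg" (len 13), cursors c1@1 c2@5 c3@10, authorship 111.222..333.
After op 6 (insert('i')): buffer="zilynzilyakzilyg" (len 16), cursors c1@2 c2@7 c3@13, authorship 1111.2222..3333.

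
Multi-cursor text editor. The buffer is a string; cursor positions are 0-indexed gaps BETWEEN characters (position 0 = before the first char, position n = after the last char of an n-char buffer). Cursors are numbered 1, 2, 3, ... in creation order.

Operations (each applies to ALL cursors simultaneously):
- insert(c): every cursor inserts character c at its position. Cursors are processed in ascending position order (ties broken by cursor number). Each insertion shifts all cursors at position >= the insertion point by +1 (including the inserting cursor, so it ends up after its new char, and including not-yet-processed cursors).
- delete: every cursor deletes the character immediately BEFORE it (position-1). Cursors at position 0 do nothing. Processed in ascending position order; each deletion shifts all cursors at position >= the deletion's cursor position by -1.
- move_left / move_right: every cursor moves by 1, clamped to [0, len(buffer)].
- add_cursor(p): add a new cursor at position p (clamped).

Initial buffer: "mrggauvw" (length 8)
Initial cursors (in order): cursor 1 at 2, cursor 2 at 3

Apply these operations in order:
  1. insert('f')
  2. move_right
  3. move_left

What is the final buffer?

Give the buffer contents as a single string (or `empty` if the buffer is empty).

Answer: mrfgfgauvw

Derivation:
After op 1 (insert('f')): buffer="mrfgfgauvw" (len 10), cursors c1@3 c2@5, authorship ..1.2.....
After op 2 (move_right): buffer="mrfgfgauvw" (len 10), cursors c1@4 c2@6, authorship ..1.2.....
After op 3 (move_left): buffer="mrfgfgauvw" (len 10), cursors c1@3 c2@5, authorship ..1.2.....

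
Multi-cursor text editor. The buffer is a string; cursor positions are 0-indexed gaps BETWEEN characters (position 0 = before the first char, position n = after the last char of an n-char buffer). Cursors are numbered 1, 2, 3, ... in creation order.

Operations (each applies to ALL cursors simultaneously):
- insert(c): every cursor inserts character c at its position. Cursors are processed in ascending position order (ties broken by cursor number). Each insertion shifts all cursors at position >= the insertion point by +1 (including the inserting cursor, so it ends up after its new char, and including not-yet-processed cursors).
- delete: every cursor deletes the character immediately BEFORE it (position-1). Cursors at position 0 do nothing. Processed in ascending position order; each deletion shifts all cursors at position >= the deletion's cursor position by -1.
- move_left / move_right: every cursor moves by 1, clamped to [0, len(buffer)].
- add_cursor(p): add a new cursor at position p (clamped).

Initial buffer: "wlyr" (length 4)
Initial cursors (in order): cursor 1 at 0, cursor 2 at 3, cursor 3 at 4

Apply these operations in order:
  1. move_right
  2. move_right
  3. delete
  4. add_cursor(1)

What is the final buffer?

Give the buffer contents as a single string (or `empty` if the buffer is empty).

After op 1 (move_right): buffer="wlyr" (len 4), cursors c1@1 c2@4 c3@4, authorship ....
After op 2 (move_right): buffer="wlyr" (len 4), cursors c1@2 c2@4 c3@4, authorship ....
After op 3 (delete): buffer="w" (len 1), cursors c1@1 c2@1 c3@1, authorship .
After op 4 (add_cursor(1)): buffer="w" (len 1), cursors c1@1 c2@1 c3@1 c4@1, authorship .

Answer: w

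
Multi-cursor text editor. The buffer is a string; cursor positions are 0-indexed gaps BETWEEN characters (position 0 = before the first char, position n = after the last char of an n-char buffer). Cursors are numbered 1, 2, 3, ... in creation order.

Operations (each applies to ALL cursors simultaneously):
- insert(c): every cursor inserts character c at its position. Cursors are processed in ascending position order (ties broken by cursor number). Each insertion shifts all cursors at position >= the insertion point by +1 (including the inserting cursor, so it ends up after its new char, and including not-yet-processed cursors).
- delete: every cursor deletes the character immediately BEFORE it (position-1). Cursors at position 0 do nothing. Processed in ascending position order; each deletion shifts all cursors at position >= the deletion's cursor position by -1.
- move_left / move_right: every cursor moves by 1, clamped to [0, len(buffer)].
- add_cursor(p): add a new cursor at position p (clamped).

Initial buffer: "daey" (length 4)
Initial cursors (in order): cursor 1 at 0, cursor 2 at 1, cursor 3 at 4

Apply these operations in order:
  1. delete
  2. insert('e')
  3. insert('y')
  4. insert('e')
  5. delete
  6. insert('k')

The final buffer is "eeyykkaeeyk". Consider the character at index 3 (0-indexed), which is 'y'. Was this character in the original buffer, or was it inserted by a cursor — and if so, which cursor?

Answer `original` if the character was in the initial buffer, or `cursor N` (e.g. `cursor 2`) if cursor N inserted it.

After op 1 (delete): buffer="ae" (len 2), cursors c1@0 c2@0 c3@2, authorship ..
After op 2 (insert('e')): buffer="eeaee" (len 5), cursors c1@2 c2@2 c3@5, authorship 12..3
After op 3 (insert('y')): buffer="eeyyaeey" (len 8), cursors c1@4 c2@4 c3@8, authorship 1212..33
After op 4 (insert('e')): buffer="eeyyeeaeeye" (len 11), cursors c1@6 c2@6 c3@11, authorship 121212..333
After op 5 (delete): buffer="eeyyaeey" (len 8), cursors c1@4 c2@4 c3@8, authorship 1212..33
After op 6 (insert('k')): buffer="eeyykkaeeyk" (len 11), cursors c1@6 c2@6 c3@11, authorship 121212..333
Authorship (.=original, N=cursor N): 1 2 1 2 1 2 . . 3 3 3
Index 3: author = 2

Answer: cursor 2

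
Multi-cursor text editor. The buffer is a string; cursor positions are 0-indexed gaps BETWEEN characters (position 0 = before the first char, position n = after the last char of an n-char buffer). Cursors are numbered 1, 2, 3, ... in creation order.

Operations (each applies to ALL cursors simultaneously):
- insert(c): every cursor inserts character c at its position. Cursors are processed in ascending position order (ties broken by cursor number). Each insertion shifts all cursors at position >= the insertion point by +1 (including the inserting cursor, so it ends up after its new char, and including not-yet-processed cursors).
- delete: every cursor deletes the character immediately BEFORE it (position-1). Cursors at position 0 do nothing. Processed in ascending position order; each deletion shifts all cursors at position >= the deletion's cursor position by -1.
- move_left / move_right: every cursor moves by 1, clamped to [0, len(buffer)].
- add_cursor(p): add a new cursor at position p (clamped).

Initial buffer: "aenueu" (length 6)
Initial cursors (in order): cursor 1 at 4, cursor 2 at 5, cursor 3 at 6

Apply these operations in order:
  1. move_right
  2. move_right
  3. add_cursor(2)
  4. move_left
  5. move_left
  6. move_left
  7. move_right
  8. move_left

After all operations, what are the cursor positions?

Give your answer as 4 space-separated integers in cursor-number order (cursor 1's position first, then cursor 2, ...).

Answer: 3 3 3 0

Derivation:
After op 1 (move_right): buffer="aenueu" (len 6), cursors c1@5 c2@6 c3@6, authorship ......
After op 2 (move_right): buffer="aenueu" (len 6), cursors c1@6 c2@6 c3@6, authorship ......
After op 3 (add_cursor(2)): buffer="aenueu" (len 6), cursors c4@2 c1@6 c2@6 c3@6, authorship ......
After op 4 (move_left): buffer="aenueu" (len 6), cursors c4@1 c1@5 c2@5 c3@5, authorship ......
After op 5 (move_left): buffer="aenueu" (len 6), cursors c4@0 c1@4 c2@4 c3@4, authorship ......
After op 6 (move_left): buffer="aenueu" (len 6), cursors c4@0 c1@3 c2@3 c3@3, authorship ......
After op 7 (move_right): buffer="aenueu" (len 6), cursors c4@1 c1@4 c2@4 c3@4, authorship ......
After op 8 (move_left): buffer="aenueu" (len 6), cursors c4@0 c1@3 c2@3 c3@3, authorship ......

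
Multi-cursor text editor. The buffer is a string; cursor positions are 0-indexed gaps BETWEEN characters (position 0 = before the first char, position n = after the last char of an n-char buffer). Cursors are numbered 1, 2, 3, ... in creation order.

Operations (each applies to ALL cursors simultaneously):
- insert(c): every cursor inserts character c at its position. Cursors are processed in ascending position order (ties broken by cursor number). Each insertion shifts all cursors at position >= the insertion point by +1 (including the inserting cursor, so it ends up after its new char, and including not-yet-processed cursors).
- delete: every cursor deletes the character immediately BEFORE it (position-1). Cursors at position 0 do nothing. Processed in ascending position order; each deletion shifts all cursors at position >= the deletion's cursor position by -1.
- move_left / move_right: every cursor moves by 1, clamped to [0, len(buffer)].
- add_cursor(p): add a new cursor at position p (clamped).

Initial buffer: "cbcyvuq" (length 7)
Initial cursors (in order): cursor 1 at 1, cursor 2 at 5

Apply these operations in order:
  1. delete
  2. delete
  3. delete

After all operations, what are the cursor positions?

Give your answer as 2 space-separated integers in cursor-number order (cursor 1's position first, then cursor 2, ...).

Answer: 0 1

Derivation:
After op 1 (delete): buffer="bcyuq" (len 5), cursors c1@0 c2@3, authorship .....
After op 2 (delete): buffer="bcuq" (len 4), cursors c1@0 c2@2, authorship ....
After op 3 (delete): buffer="buq" (len 3), cursors c1@0 c2@1, authorship ...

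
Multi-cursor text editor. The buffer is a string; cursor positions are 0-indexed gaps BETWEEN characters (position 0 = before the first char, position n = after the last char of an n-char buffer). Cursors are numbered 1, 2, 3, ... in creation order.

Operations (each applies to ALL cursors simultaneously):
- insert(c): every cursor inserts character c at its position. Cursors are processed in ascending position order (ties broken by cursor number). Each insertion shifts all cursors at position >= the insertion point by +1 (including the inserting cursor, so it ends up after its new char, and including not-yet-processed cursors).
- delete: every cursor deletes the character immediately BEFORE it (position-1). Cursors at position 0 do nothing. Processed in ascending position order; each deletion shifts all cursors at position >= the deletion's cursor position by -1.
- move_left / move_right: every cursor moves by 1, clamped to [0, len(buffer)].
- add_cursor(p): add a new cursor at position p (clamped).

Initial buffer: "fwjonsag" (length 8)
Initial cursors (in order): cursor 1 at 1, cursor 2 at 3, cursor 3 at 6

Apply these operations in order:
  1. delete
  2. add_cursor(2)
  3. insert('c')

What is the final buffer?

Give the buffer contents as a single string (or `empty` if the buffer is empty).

Answer: cwcocncag

Derivation:
After op 1 (delete): buffer="wonag" (len 5), cursors c1@0 c2@1 c3@3, authorship .....
After op 2 (add_cursor(2)): buffer="wonag" (len 5), cursors c1@0 c2@1 c4@2 c3@3, authorship .....
After op 3 (insert('c')): buffer="cwcocncag" (len 9), cursors c1@1 c2@3 c4@5 c3@7, authorship 1.2.4.3..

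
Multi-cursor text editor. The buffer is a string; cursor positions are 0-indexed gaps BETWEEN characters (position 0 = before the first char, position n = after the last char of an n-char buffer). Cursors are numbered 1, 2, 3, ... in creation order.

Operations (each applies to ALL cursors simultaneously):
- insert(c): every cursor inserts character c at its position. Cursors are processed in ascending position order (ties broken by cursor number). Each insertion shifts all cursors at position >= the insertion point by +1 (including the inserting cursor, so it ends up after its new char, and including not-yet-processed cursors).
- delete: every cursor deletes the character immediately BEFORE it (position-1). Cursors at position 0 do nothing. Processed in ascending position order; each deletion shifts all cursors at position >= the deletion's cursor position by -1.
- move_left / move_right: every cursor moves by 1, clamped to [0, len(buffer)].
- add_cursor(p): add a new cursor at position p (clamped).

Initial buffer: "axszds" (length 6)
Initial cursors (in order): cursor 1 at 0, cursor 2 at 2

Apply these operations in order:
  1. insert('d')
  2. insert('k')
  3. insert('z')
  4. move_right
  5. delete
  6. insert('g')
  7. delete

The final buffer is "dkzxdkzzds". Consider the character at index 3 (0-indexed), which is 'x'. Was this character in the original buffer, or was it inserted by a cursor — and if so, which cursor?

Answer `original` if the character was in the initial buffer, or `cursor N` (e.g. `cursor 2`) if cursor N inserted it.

Answer: original

Derivation:
After op 1 (insert('d')): buffer="daxdszds" (len 8), cursors c1@1 c2@4, authorship 1..2....
After op 2 (insert('k')): buffer="dkaxdkszds" (len 10), cursors c1@2 c2@6, authorship 11..22....
After op 3 (insert('z')): buffer="dkzaxdkzszds" (len 12), cursors c1@3 c2@8, authorship 111..222....
After op 4 (move_right): buffer="dkzaxdkzszds" (len 12), cursors c1@4 c2@9, authorship 111..222....
After op 5 (delete): buffer="dkzxdkzzds" (len 10), cursors c1@3 c2@7, authorship 111.222...
After op 6 (insert('g')): buffer="dkzgxdkzgzds" (len 12), cursors c1@4 c2@9, authorship 1111.2222...
After op 7 (delete): buffer="dkzxdkzzds" (len 10), cursors c1@3 c2@7, authorship 111.222...
Authorship (.=original, N=cursor N): 1 1 1 . 2 2 2 . . .
Index 3: author = original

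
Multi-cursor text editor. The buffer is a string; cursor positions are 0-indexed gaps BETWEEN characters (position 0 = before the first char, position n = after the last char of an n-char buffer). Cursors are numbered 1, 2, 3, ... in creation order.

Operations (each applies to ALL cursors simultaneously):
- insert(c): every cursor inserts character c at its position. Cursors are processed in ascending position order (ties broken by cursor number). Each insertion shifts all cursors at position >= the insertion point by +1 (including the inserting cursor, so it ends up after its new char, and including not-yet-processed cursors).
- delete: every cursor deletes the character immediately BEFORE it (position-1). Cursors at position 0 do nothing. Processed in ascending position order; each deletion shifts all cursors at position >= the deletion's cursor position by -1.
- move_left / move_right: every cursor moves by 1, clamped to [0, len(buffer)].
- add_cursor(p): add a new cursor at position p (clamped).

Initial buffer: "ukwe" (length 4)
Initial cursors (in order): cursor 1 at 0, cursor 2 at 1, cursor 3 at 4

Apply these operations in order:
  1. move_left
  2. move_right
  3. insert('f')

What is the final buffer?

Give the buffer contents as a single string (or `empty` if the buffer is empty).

Answer: uffkwef

Derivation:
After op 1 (move_left): buffer="ukwe" (len 4), cursors c1@0 c2@0 c3@3, authorship ....
After op 2 (move_right): buffer="ukwe" (len 4), cursors c1@1 c2@1 c3@4, authorship ....
After op 3 (insert('f')): buffer="uffkwef" (len 7), cursors c1@3 c2@3 c3@7, authorship .12...3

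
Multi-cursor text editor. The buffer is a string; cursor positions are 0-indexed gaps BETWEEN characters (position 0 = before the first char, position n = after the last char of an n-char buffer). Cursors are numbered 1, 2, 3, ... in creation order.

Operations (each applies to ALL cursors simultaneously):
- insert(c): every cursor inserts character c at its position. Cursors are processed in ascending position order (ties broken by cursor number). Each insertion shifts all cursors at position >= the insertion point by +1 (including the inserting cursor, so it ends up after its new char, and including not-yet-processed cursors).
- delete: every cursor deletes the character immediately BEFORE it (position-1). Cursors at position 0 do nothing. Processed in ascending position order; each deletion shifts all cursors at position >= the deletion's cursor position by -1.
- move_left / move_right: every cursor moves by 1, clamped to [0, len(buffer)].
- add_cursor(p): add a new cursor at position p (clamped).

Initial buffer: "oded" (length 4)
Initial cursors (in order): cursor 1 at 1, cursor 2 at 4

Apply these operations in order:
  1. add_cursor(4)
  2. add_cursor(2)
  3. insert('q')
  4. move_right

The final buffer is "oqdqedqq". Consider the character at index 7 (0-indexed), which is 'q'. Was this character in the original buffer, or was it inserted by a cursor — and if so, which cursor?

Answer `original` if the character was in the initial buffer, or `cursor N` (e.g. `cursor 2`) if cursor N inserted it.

After op 1 (add_cursor(4)): buffer="oded" (len 4), cursors c1@1 c2@4 c3@4, authorship ....
After op 2 (add_cursor(2)): buffer="oded" (len 4), cursors c1@1 c4@2 c2@4 c3@4, authorship ....
After op 3 (insert('q')): buffer="oqdqedqq" (len 8), cursors c1@2 c4@4 c2@8 c3@8, authorship .1.4..23
After op 4 (move_right): buffer="oqdqedqq" (len 8), cursors c1@3 c4@5 c2@8 c3@8, authorship .1.4..23
Authorship (.=original, N=cursor N): . 1 . 4 . . 2 3
Index 7: author = 3

Answer: cursor 3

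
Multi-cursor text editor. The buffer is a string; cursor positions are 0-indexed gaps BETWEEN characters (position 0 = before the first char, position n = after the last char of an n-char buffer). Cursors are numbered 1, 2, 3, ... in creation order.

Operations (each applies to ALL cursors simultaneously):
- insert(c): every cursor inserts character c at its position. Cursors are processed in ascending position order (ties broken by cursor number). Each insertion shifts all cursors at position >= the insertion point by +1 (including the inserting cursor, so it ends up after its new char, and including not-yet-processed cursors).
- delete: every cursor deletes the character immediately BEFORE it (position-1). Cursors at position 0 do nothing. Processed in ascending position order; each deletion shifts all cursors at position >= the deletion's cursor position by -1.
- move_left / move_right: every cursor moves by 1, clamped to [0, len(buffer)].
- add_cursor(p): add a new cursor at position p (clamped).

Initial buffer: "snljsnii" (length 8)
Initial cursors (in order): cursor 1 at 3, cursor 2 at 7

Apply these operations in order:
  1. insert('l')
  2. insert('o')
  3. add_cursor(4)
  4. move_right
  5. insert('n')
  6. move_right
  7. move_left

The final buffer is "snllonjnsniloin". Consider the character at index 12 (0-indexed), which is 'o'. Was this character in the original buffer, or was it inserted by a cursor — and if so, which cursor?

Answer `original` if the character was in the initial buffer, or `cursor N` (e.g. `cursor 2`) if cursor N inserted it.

Answer: cursor 2

Derivation:
After op 1 (insert('l')): buffer="snlljsnili" (len 10), cursors c1@4 c2@9, authorship ...1....2.
After op 2 (insert('o')): buffer="snllojsniloi" (len 12), cursors c1@5 c2@11, authorship ...11....22.
After op 3 (add_cursor(4)): buffer="snllojsniloi" (len 12), cursors c3@4 c1@5 c2@11, authorship ...11....22.
After op 4 (move_right): buffer="snllojsniloi" (len 12), cursors c3@5 c1@6 c2@12, authorship ...11....22.
After op 5 (insert('n')): buffer="snllonjnsniloin" (len 15), cursors c3@6 c1@8 c2@15, authorship ...113.1...22.2
After op 6 (move_right): buffer="snllonjnsniloin" (len 15), cursors c3@7 c1@9 c2@15, authorship ...113.1...22.2
After op 7 (move_left): buffer="snllonjnsniloin" (len 15), cursors c3@6 c1@8 c2@14, authorship ...113.1...22.2
Authorship (.=original, N=cursor N): . . . 1 1 3 . 1 . . . 2 2 . 2
Index 12: author = 2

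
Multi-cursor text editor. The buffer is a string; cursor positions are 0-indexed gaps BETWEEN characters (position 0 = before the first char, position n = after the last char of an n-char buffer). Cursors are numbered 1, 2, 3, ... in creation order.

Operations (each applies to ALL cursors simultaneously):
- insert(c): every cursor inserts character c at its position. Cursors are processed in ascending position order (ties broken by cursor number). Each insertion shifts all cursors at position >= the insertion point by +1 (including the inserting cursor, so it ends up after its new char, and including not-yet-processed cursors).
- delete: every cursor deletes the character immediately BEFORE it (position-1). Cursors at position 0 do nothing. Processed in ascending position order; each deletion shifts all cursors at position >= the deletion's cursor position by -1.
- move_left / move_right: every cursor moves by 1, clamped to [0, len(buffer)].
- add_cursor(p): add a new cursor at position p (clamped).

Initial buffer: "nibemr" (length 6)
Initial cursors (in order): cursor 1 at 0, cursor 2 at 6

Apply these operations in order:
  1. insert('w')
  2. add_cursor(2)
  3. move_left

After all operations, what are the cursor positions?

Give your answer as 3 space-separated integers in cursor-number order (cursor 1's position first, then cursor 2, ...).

After op 1 (insert('w')): buffer="wnibemrw" (len 8), cursors c1@1 c2@8, authorship 1......2
After op 2 (add_cursor(2)): buffer="wnibemrw" (len 8), cursors c1@1 c3@2 c2@8, authorship 1......2
After op 3 (move_left): buffer="wnibemrw" (len 8), cursors c1@0 c3@1 c2@7, authorship 1......2

Answer: 0 7 1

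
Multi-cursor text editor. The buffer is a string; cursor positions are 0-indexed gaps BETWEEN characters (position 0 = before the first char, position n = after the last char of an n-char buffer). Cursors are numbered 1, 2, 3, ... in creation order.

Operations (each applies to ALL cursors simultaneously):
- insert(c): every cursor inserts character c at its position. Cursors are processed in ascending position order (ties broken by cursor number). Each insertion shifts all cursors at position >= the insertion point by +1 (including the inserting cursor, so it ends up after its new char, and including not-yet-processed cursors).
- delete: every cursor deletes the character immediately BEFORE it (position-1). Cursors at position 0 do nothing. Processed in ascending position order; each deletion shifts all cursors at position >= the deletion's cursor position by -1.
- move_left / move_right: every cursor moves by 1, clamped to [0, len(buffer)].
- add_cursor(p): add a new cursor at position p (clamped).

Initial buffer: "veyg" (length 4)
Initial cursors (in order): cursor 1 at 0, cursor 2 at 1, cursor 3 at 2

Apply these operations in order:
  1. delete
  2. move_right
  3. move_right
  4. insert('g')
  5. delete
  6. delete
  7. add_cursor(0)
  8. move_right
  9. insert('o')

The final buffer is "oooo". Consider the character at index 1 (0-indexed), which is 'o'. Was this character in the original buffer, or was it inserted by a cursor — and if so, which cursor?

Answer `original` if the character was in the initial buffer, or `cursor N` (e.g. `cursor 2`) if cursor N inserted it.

Answer: cursor 2

Derivation:
After op 1 (delete): buffer="yg" (len 2), cursors c1@0 c2@0 c3@0, authorship ..
After op 2 (move_right): buffer="yg" (len 2), cursors c1@1 c2@1 c3@1, authorship ..
After op 3 (move_right): buffer="yg" (len 2), cursors c1@2 c2@2 c3@2, authorship ..
After op 4 (insert('g')): buffer="ygggg" (len 5), cursors c1@5 c2@5 c3@5, authorship ..123
After op 5 (delete): buffer="yg" (len 2), cursors c1@2 c2@2 c3@2, authorship ..
After op 6 (delete): buffer="" (len 0), cursors c1@0 c2@0 c3@0, authorship 
After op 7 (add_cursor(0)): buffer="" (len 0), cursors c1@0 c2@0 c3@0 c4@0, authorship 
After op 8 (move_right): buffer="" (len 0), cursors c1@0 c2@0 c3@0 c4@0, authorship 
After op 9 (insert('o')): buffer="oooo" (len 4), cursors c1@4 c2@4 c3@4 c4@4, authorship 1234
Authorship (.=original, N=cursor N): 1 2 3 4
Index 1: author = 2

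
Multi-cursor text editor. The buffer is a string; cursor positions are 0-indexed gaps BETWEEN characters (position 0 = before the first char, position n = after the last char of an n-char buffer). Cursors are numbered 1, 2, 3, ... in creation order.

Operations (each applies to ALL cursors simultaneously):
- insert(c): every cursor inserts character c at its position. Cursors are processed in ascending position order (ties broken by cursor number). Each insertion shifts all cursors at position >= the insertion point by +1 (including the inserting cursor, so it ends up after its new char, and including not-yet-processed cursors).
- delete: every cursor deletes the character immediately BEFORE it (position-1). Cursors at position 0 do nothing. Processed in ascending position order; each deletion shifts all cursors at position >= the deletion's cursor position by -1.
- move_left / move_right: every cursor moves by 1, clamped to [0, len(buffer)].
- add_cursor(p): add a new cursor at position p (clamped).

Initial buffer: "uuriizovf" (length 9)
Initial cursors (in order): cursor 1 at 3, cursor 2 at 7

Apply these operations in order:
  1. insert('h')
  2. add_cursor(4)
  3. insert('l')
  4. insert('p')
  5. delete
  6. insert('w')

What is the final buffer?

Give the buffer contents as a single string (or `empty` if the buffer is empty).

Answer: uurhllwwiizohlwvf

Derivation:
After op 1 (insert('h')): buffer="uurhiizohvf" (len 11), cursors c1@4 c2@9, authorship ...1....2..
After op 2 (add_cursor(4)): buffer="uurhiizohvf" (len 11), cursors c1@4 c3@4 c2@9, authorship ...1....2..
After op 3 (insert('l')): buffer="uurhlliizohlvf" (len 14), cursors c1@6 c3@6 c2@12, authorship ...113....22..
After op 4 (insert('p')): buffer="uurhllppiizohlpvf" (len 17), cursors c1@8 c3@8 c2@15, authorship ...11313....222..
After op 5 (delete): buffer="uurhlliizohlvf" (len 14), cursors c1@6 c3@6 c2@12, authorship ...113....22..
After op 6 (insert('w')): buffer="uurhllwwiizohlwvf" (len 17), cursors c1@8 c3@8 c2@15, authorship ...11313....222..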